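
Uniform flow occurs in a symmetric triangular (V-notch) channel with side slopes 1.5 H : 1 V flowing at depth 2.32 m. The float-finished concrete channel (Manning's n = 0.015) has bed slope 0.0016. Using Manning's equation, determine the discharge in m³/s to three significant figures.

A = z·y² = 1.5×2.32² = 8.074 m²
P = 2y√(1+z²) = 2×2.32×√(1+1.5²) = 8.365 m
R = A/P = 8.074/8.365 = 0.9652 m
Q = (1/n)·A·R^(2/3)·S^(1/2) = (1/0.015) × 8.074 × 0.9652^(2/3) × 0.0016^(1/2) = 21.03 m³/s

21.0 m³/s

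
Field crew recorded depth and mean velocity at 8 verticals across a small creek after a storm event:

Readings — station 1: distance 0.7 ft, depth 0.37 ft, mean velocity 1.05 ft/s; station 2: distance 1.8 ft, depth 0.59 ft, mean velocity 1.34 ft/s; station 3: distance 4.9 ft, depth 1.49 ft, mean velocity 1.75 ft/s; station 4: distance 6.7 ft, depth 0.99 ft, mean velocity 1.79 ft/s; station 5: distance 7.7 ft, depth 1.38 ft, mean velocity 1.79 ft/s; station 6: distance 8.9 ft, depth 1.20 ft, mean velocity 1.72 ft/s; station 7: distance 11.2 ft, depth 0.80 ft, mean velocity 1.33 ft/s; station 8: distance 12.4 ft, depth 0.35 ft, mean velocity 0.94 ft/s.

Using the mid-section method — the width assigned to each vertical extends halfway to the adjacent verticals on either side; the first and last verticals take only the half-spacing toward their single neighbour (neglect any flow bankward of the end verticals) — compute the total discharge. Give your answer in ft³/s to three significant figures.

w_1 = (1.8 − 0.7)/2 = 0.55 ft; q_1 = 1.05 × 0.37 × 0.55 = 0.2137 ft³/s
w_2 = (4.9 − 0.7)/2 = 2.1 ft; q_2 = 1.34 × 0.59 × 2.1 = 1.660 ft³/s
w_3 = (6.7 − 1.8)/2 = 2.45 ft; q_3 = 1.75 × 1.49 × 2.45 = 6.388 ft³/s
w_4 = (7.7 − 4.9)/2 = 1.4 ft; q_4 = 1.79 × 0.99 × 1.4 = 2.481 ft³/s
w_5 = (8.9 − 6.7)/2 = 1.1 ft; q_5 = 1.79 × 1.38 × 1.1 = 2.717 ft³/s
w_6 = (11.2 − 7.7)/2 = 1.75 ft; q_6 = 1.72 × 1.20 × 1.75 = 3.612 ft³/s
w_7 = (12.4 − 8.9)/2 = 1.75 ft; q_7 = 1.33 × 0.80 × 1.75 = 1.862 ft³/s
w_8 = (12.4 − 11.2)/2 = 0.6 ft; q_8 = 0.94 × 0.35 × 0.6 = 0.1974 ft³/s
Q = Σ qᵢ = 19.13 ft³/s

19.1 ft³/s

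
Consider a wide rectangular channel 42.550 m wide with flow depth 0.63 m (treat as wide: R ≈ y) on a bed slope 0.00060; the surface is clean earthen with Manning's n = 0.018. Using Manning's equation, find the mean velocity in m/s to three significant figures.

1.00 m/s

A = b·y = 42.550 × 0.63 = 26.81 m²
Wide channel: R ≈ y = 0.63 m
Q = (1/n)·A·R^(2/3)·S^(1/2) = (1/0.018) × 26.81 × 0.6300^(2/3) × 0.00060^(1/2) = 26.81 m³/s
V = Q/A = 26.81/26.81 = 1.000 m/s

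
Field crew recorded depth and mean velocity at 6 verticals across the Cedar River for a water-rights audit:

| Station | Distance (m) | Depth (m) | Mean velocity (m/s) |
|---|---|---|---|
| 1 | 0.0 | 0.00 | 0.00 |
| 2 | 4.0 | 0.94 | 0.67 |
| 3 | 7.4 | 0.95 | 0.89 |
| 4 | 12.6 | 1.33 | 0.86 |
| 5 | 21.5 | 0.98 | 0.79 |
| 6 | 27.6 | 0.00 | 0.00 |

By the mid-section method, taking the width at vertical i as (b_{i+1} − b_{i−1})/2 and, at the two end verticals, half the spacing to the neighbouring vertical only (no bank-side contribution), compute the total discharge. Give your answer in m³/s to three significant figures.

19.8 m³/s

w_2 = (7.4 − 0.0)/2 = 3.7 m; q_2 = 0.67 × 0.94 × 3.7 = 2.330 m³/s
w_3 = (12.6 − 4.0)/2 = 4.3 m; q_3 = 0.89 × 0.95 × 4.3 = 3.636 m³/s
w_4 = (21.5 − 7.4)/2 = 7.05 m; q_4 = 0.86 × 1.33 × 7.05 = 8.064 m³/s
w_5 = (27.6 − 12.6)/2 = 7.5 m; q_5 = 0.79 × 0.98 × 7.5 = 5.807 m³/s
Stations 1, 6 contribute zero (depth or velocity is 0).
Q = Σ qᵢ = 19.84 m³/s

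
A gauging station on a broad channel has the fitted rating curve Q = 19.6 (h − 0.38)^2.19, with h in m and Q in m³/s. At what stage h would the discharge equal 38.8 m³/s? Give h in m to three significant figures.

h − h₀ = (Q/C)^(1/b) = (38.8/19.6)^(1/2.19) = 1.366 m
h = 0.38 + 1.366 = 1.746 m

1.75 m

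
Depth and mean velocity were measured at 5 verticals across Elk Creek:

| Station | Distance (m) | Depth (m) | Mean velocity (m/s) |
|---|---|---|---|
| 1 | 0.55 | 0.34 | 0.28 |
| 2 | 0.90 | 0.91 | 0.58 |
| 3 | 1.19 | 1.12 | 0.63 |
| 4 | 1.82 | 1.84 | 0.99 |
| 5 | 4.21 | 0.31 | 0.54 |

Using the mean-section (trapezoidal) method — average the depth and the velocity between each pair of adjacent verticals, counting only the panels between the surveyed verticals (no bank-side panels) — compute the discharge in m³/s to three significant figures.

Panel 1-2: Δb = 0.35 m, d̄ = (0.34+0.91)/2 = 0.625, v̄ = (0.28+0.58)/2 = 0.43 → q = 0.35×0.625×0.43 = 0.09406 m³/s
Panel 2-3: Δb = 0.29 m, d̄ = (0.91+1.12)/2 = 1.015, v̄ = (0.58+0.63)/2 = 0.605 → q = 0.29×1.015×0.605 = 0.1781 m³/s
Panel 3-4: Δb = 0.63 m, d̄ = (1.12+1.84)/2 = 1.48, v̄ = (0.63+0.99)/2 = 0.81 → q = 0.63×1.48×0.81 = 0.7552 m³/s
Panel 4-5: Δb = 2.39 m, d̄ = (1.84+0.31)/2 = 1.075, v̄ = (0.99+0.54)/2 = 0.765 → q = 2.39×1.075×0.765 = 1.965 m³/s
Q = Σ q = 2.993 m³/s

2.99 m³/s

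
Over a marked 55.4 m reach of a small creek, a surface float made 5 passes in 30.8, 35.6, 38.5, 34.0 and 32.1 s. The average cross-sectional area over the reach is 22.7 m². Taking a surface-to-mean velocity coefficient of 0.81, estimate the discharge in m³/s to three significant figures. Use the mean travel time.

29.8 m³/s

t̄ = (30.8 + 35.6 + 38.5 + 34.0 + 32.1) / 5 = 34.2 s
v_surface = L / t̄ = 55.4 / 34.2 = 1.620 m/s
v_mean = 0.81 × 1.620 = 1.312 m/s
Q = A × v_mean = 22.7 × 1.312 = 29.78 m³/s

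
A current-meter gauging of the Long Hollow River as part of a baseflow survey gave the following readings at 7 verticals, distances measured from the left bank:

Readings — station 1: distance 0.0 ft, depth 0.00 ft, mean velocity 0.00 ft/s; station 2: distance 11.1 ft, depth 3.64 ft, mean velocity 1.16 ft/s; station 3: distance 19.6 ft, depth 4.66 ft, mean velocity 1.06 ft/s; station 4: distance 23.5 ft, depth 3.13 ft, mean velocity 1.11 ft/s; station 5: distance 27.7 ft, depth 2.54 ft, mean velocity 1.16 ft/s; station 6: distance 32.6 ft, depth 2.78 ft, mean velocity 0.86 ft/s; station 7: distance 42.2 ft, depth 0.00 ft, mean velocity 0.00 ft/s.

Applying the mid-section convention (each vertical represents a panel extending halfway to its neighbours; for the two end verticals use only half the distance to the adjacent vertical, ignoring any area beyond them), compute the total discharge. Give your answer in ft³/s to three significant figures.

w_2 = (19.6 − 0.0)/2 = 9.8 ft; q_2 = 1.16 × 3.64 × 9.8 = 41.38 ft³/s
w_3 = (23.5 − 11.1)/2 = 6.2 ft; q_3 = 1.06 × 4.66 × 6.2 = 30.63 ft³/s
w_4 = (27.7 − 19.6)/2 = 4.05 ft; q_4 = 1.11 × 3.13 × 4.05 = 14.07 ft³/s
w_5 = (32.6 − 23.5)/2 = 4.55 ft; q_5 = 1.16 × 2.54 × 4.55 = 13.41 ft³/s
w_6 = (42.2 − 27.7)/2 = 7.25 ft; q_6 = 0.86 × 2.78 × 7.25 = 17.33 ft³/s
Stations 1, 7 contribute zero (depth or velocity is 0).
Q = Σ qᵢ = 116.8 ft³/s

117 ft³/s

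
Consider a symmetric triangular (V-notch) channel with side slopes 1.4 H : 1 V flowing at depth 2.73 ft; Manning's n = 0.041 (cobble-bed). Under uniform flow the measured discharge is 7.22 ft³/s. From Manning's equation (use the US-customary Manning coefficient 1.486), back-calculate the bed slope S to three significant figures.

0.000317

A = z·y² = 1.4×2.73² = 10.43 ft²
P = 2y√(1+z²) = 2×2.73×√(1+1.4²) = 9.394 ft
R = A/P = 10.43/9.394 = 1.111 ft
S = (Q·n / (1.486·A·R^(2/3)))² = (7.22×0.041 / (1.486×10.43×1.073))² = 0.0003169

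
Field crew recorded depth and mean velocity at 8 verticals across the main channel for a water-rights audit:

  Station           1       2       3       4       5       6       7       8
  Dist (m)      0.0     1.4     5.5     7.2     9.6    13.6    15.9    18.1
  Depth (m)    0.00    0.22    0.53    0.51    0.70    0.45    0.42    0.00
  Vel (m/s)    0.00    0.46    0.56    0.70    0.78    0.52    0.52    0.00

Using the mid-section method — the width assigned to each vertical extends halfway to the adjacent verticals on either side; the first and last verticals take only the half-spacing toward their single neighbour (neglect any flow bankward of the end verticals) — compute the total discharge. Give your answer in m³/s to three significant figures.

4.85 m³/s

w_2 = (5.5 − 0.0)/2 = 2.75 m; q_2 = 0.46 × 0.22 × 2.75 = 0.2783 m³/s
w_3 = (7.2 − 1.4)/2 = 2.9 m; q_3 = 0.56 × 0.53 × 2.9 = 0.8607 m³/s
w_4 = (9.6 − 5.5)/2 = 2.05 m; q_4 = 0.70 × 0.51 × 2.05 = 0.7319 m³/s
w_5 = (13.6 − 7.2)/2 = 3.2 m; q_5 = 0.78 × 0.70 × 3.2 = 1.747 m³/s
w_6 = (15.9 − 9.6)/2 = 3.15 m; q_6 = 0.52 × 0.45 × 3.15 = 0.7371 m³/s
w_7 = (18.1 − 13.6)/2 = 2.25 m; q_7 = 0.52 × 0.42 × 2.25 = 0.4914 m³/s
Stations 1, 8 contribute zero (depth or velocity is 0).
Q = Σ qᵢ = 4.847 m³/s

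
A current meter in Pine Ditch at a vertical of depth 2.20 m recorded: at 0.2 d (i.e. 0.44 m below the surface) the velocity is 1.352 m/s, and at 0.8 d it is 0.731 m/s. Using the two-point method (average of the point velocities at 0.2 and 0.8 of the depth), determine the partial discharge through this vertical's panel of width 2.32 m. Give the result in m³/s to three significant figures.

v̄ = (1.352 + 0.731) / 2 = 1.042 m/s
q = v̄ × d × w = 1.042 × 2.20 × 2.32 = 5.316 m³/s

5.32 m³/s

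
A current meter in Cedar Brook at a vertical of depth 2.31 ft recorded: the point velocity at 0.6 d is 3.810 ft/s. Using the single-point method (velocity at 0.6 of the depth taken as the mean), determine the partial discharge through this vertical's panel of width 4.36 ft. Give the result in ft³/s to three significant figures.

v̄ = v₀.₆ = 3.810 ft/s
q = v̄ × d × w = 3.810 × 2.31 × 4.36 = 38.37 ft³/s

38.4 ft³/s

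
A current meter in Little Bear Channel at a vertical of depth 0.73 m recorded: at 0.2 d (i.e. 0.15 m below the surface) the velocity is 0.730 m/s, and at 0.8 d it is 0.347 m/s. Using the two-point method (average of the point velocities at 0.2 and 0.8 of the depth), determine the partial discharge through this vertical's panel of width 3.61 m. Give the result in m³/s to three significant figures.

1.42 m³/s

v̄ = (0.730 + 0.347) / 2 = 0.5385 m/s
q = v̄ × d × w = 0.5385 × 0.73 × 3.61 = 1.419 m³/s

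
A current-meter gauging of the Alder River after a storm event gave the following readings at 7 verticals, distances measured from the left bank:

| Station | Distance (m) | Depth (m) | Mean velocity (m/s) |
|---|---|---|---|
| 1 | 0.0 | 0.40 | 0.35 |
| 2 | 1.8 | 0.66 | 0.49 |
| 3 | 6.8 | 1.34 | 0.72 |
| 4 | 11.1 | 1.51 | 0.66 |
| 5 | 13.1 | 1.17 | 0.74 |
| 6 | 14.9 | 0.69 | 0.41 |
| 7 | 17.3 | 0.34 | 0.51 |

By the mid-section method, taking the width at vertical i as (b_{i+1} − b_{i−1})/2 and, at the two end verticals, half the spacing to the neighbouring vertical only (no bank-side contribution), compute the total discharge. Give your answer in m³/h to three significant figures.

w_1 = (1.8 − 0.0)/2 = 0.9 m; q_1 = 0.35 × 0.40 × 0.9 = 0.1260 m³/s
w_2 = (6.8 − 0.0)/2 = 3.4 m; q_2 = 0.49 × 0.66 × 3.4 = 1.100 m³/s
w_3 = (11.1 − 1.8)/2 = 4.65 m; q_3 = 0.72 × 1.34 × 4.65 = 4.486 m³/s
w_4 = (13.1 − 6.8)/2 = 3.15 m; q_4 = 0.66 × 1.51 × 3.15 = 3.139 m³/s
w_5 = (14.9 − 11.1)/2 = 1.9 m; q_5 = 0.74 × 1.17 × 1.9 = 1.645 m³/s
w_6 = (17.3 − 13.1)/2 = 2.1 m; q_6 = 0.41 × 0.69 × 2.1 = 0.5941 m³/s
w_7 = (17.3 − 14.9)/2 = 1.2 m; q_7 = 0.51 × 0.34 × 1.2 = 0.2081 m³/s
Q = Σ qᵢ = 11.30 m³/s
= 11.30 × 3600 = 40670 m³/h

40700 m³/h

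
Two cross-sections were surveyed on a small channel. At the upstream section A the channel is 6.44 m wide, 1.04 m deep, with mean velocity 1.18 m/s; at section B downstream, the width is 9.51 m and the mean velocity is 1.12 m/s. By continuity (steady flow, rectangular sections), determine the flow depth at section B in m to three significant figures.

Q = A₁V₁ = (6.44×1.04) × 1.18 = 7.903 m³/s
d₂ = Q/(b₂ V₂) = 7.903/(9.51×1.12) = 0.7420 m

0.742 m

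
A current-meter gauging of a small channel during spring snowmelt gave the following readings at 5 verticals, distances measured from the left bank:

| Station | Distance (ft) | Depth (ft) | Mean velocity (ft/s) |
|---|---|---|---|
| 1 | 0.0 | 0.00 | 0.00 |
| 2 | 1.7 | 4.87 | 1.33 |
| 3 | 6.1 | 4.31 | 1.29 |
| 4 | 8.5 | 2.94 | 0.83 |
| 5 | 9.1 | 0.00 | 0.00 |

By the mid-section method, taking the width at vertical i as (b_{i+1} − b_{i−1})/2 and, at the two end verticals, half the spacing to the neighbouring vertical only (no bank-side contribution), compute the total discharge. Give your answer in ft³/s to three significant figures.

42.3 ft³/s

w_2 = (6.1 − 0.0)/2 = 3.05 ft; q_2 = 1.33 × 4.87 × 3.05 = 19.76 ft³/s
w_3 = (8.5 − 1.7)/2 = 3.4 ft; q_3 = 1.29 × 4.31 × 3.4 = 18.90 ft³/s
w_4 = (9.1 − 6.1)/2 = 1.5 ft; q_4 = 0.83 × 2.94 × 1.5 = 3.660 ft³/s
Stations 1, 5 contribute zero (depth or velocity is 0).
Q = Σ qᵢ = 42.32 ft³/s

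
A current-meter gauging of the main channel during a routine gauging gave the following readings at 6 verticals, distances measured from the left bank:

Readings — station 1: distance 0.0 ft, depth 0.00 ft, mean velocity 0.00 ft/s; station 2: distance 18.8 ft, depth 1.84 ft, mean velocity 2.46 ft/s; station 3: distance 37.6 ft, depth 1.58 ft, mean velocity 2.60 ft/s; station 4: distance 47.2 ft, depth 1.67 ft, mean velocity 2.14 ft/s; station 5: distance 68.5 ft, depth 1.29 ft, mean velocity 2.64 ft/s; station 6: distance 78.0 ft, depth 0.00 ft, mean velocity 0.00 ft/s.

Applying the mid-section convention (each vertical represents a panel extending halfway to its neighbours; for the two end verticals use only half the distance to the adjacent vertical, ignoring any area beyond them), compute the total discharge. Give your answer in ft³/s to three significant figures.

w_2 = (37.6 − 0.0)/2 = 18.8 ft; q_2 = 2.46 × 1.84 × 18.8 = 85.10 ft³/s
w_3 = (47.2 − 18.8)/2 = 14.2 ft; q_3 = 2.60 × 1.58 × 14.2 = 58.33 ft³/s
w_4 = (68.5 − 37.6)/2 = 15.45 ft; q_4 = 2.14 × 1.67 × 15.45 = 55.22 ft³/s
w_5 = (78.0 − 47.2)/2 = 15.4 ft; q_5 = 2.64 × 1.29 × 15.4 = 52.45 ft³/s
Stations 1, 6 contribute zero (depth or velocity is 0).
Q = Σ qᵢ = 251.1 ft³/s

251 ft³/s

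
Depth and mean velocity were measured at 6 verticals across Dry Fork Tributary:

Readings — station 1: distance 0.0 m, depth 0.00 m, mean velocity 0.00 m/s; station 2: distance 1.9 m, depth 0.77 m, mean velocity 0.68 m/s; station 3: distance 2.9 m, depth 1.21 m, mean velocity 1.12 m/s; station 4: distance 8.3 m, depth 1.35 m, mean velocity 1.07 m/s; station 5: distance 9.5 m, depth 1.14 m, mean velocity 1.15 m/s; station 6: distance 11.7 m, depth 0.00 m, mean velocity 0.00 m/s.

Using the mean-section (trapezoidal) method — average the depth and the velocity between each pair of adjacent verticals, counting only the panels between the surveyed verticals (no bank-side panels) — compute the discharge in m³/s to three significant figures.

Panel 1-2: Δb = 1.9 m, d̄ = (0.00+0.77)/2 = 0.385, v̄ = (0.00+0.68)/2 = 0.34 → q = 1.9×0.385×0.34 = 0.2487 m³/s
Panel 2-3: Δb = 1 m, d̄ = (0.77+1.21)/2 = 0.99, v̄ = (0.68+1.12)/2 = 0.9 → q = 1×0.99×0.9 = 0.8910 m³/s
Panel 3-4: Δb = 5.4 m, d̄ = (1.21+1.35)/2 = 1.28, v̄ = (1.12+1.07)/2 = 1.095 → q = 5.4×1.28×1.095 = 7.569 m³/s
Panel 4-5: Δb = 1.2 m, d̄ = (1.35+1.14)/2 = 1.245, v̄ = (1.07+1.15)/2 = 1.11 → q = 1.2×1.245×1.11 = 1.658 m³/s
Panel 5-6: Δb = 2.2 m, d̄ = (1.14+0.00)/2 = 0.57, v̄ = (1.15+0.00)/2 = 0.575 → q = 2.2×0.57×0.575 = 0.7211 m³/s
Q = Σ q = 11.09 m³/s

11.1 m³/s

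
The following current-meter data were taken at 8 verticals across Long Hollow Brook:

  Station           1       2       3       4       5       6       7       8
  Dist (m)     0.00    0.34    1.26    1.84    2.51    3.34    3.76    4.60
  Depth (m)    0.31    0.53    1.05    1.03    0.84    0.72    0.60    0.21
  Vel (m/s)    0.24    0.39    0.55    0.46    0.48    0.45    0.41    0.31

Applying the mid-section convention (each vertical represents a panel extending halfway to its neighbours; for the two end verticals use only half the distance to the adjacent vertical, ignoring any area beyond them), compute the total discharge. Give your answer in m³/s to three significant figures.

1.56 m³/s

w_1 = (0.34 − 0.00)/2 = 0.17 m; q_1 = 0.24 × 0.31 × 0.17 = 0.01265 m³/s
w_2 = (1.26 − 0.00)/2 = 0.63 m; q_2 = 0.39 × 0.53 × 0.63 = 0.1302 m³/s
w_3 = (1.84 − 0.34)/2 = 0.75 m; q_3 = 0.55 × 1.05 × 0.75 = 0.4331 m³/s
w_4 = (2.51 − 1.26)/2 = 0.625 m; q_4 = 0.46 × 1.03 × 0.625 = 0.2961 m³/s
w_5 = (3.34 − 1.84)/2 = 0.75 m; q_5 = 0.48 × 0.84 × 0.75 = 0.3024 m³/s
w_6 = (3.76 − 2.51)/2 = 0.625 m; q_6 = 0.45 × 0.72 × 0.625 = 0.2025 m³/s
w_7 = (4.60 − 3.34)/2 = 0.63 m; q_7 = 0.41 × 0.60 × 0.63 = 0.1550 m³/s
w_8 = (4.60 − 3.76)/2 = 0.42 m; q_8 = 0.31 × 0.21 × 0.42 = 0.02734 m³/s
Q = Σ qᵢ = 1.559 m³/s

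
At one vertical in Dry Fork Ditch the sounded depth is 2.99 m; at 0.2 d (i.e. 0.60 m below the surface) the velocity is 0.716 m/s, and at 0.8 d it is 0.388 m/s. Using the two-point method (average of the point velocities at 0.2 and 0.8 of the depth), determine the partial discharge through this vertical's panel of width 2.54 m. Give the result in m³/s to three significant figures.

4.19 m³/s

v̄ = (0.716 + 0.388) / 2 = 0.5520 m/s
q = v̄ × d × w = 0.5520 × 2.99 × 2.54 = 4.192 m³/s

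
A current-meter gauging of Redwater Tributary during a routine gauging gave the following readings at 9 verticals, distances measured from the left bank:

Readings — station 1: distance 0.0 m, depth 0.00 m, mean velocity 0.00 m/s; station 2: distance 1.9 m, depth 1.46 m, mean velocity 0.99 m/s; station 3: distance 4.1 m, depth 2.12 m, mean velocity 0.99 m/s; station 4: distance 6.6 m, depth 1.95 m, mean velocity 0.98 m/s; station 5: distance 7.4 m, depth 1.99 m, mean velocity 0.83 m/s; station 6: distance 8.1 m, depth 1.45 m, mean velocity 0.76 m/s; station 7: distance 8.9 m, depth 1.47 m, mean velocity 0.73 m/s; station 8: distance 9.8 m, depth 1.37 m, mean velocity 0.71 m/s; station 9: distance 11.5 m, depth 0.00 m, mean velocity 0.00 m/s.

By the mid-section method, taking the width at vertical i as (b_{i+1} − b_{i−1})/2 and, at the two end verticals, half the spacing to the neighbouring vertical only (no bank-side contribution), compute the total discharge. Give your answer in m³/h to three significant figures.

55000 m³/h

w_2 = (4.1 − 0.0)/2 = 2.05 m; q_2 = 0.99 × 1.46 × 2.05 = 2.963 m³/s
w_3 = (6.6 − 1.9)/2 = 2.35 m; q_3 = 0.99 × 2.12 × 2.35 = 4.932 m³/s
w_4 = (7.4 − 4.1)/2 = 1.65 m; q_4 = 0.98 × 1.95 × 1.65 = 3.153 m³/s
w_5 = (8.1 − 6.6)/2 = 0.75 m; q_5 = 0.83 × 1.99 × 0.75 = 1.239 m³/s
w_6 = (8.9 − 7.4)/2 = 0.75 m; q_6 = 0.76 × 1.45 × 0.75 = 0.8265 m³/s
w_7 = (9.8 − 8.1)/2 = 0.85 m; q_7 = 0.73 × 1.47 × 0.85 = 0.9121 m³/s
w_8 = (11.5 − 8.9)/2 = 1.3 m; q_8 = 0.71 × 1.37 × 1.3 = 1.265 m³/s
Stations 1, 9 contribute zero (depth or velocity is 0).
Q = Σ qᵢ = 15.29 m³/s
= 15.29 × 3600 = 55050 m³/h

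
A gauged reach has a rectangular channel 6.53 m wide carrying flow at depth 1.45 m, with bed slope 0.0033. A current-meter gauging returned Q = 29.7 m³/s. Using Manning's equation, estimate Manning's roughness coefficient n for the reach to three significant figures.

A = b·y = 6.53 × 1.45 = 9.469 m²
P = b + 2y = 6.53 + 2×1.45 = 9.430 m
R = A/P = 9.469/9.430 = 1.004 m
n = (1/Q)·A·R^(2/3)·S^(1/2) = (1/29.7) × 9.469 × 1.003 × 0.05745 = 0.01836

0.0184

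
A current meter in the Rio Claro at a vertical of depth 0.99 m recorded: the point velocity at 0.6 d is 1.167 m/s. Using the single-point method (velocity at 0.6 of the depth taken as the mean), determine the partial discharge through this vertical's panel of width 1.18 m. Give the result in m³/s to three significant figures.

v̄ = v₀.₆ = 1.167 m/s
q = v̄ × d × w = 1.167 × 0.99 × 1.18 = 1.363 m³/s

1.36 m³/s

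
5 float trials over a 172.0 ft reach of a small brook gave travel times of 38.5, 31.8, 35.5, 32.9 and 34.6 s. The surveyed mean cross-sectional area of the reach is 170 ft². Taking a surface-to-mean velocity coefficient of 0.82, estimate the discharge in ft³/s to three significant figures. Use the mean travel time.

692 ft³/s

t̄ = (38.5 + 31.8 + 35.5 + 32.9 + 34.6) / 5 = 34.66 s
v_surface = L / t̄ = 172.0 / 34.66 = 4.962 ft/s
v_mean = 0.82 × 4.962 = 4.069 ft/s
Q = A × v_mean = 170 × 4.069 = 691.8 ft³/s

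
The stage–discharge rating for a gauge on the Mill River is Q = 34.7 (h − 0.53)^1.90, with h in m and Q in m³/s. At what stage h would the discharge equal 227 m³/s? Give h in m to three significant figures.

3.22 m

h − h₀ = (Q/C)^(1/b) = (227/34.7)^(1/1.90) = 2.687 m
h = 0.53 + 2.687 = 3.217 m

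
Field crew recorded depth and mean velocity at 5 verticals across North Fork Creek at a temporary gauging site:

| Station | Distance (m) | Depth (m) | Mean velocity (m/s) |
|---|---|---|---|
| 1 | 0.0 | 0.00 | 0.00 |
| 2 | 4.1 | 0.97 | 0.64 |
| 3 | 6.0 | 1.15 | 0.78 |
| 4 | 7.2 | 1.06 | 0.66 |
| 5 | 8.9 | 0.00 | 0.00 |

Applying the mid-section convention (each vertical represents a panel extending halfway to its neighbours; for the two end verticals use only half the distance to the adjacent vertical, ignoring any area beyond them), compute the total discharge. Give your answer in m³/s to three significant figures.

4.27 m³/s

w_2 = (6.0 − 0.0)/2 = 3 m; q_2 = 0.64 × 0.97 × 3 = 1.862 m³/s
w_3 = (7.2 − 4.1)/2 = 1.55 m; q_3 = 0.78 × 1.15 × 1.55 = 1.390 m³/s
w_4 = (8.9 − 6.0)/2 = 1.45 m; q_4 = 0.66 × 1.06 × 1.45 = 1.014 m³/s
Stations 1, 5 contribute zero (depth or velocity is 0).
Q = Σ qᵢ = 4.267 m³/s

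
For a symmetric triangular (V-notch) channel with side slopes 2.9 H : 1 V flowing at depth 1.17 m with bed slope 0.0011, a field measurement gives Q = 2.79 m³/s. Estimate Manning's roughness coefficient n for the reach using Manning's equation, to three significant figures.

A = z·y² = 2.9×1.17² = 3.970 m²
P = 2y√(1+z²) = 2×1.17×√(1+2.9²) = 7.178 m
R = A/P = 3.970/7.178 = 0.5530 m
n = (1/Q)·A·R^(2/3)·S^(1/2) = (1/2.79) × 3.970 × 0.6738 × 0.03317 = 0.03180

0.0318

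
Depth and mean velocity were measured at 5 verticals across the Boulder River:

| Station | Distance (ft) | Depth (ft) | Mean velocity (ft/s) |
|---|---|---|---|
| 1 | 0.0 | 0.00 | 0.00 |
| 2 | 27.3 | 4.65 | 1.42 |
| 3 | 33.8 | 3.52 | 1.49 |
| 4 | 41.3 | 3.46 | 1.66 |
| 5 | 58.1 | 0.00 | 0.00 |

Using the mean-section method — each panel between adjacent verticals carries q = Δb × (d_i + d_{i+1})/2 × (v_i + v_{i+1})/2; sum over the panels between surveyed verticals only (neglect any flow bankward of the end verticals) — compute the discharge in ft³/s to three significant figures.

Panel 1-2: Δb = 27.3 ft, d̄ = (0.00+4.65)/2 = 2.325, v̄ = (0.00+1.42)/2 = 0.71 → q = 27.3×2.325×0.71 = 45.07 ft³/s
Panel 2-3: Δb = 6.5 ft, d̄ = (4.65+3.52)/2 = 4.085, v̄ = (1.42+1.49)/2 = 1.455 → q = 6.5×4.085×1.455 = 38.63 ft³/s
Panel 3-4: Δb = 7.5 ft, d̄ = (3.52+3.46)/2 = 3.49, v̄ = (1.49+1.66)/2 = 1.575 → q = 7.5×3.49×1.575 = 41.23 ft³/s
Panel 4-5: Δb = 16.8 ft, d̄ = (3.46+0.00)/2 = 1.73, v̄ = (1.66+0.00)/2 = 0.83 → q = 16.8×1.73×0.83 = 24.12 ft³/s
Q = Σ q = 149.0 ft³/s

149 ft³/s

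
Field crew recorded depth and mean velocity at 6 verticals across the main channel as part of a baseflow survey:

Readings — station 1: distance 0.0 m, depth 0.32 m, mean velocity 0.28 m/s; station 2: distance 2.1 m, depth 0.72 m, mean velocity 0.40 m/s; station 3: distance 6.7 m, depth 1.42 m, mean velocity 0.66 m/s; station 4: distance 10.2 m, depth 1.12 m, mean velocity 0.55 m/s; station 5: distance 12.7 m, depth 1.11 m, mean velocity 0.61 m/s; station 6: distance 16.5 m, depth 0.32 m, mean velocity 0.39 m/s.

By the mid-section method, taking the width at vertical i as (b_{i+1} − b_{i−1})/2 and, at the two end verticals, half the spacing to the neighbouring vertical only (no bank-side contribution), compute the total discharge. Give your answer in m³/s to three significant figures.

w_1 = (2.1 − 0.0)/2 = 1.05 m; q_1 = 0.28 × 0.32 × 1.05 = 0.09408 m³/s
w_2 = (6.7 − 0.0)/2 = 3.35 m; q_2 = 0.40 × 0.72 × 3.35 = 0.9648 m³/s
w_3 = (10.2 − 2.1)/2 = 4.05 m; q_3 = 0.66 × 1.42 × 4.05 = 3.796 m³/s
w_4 = (12.7 − 6.7)/2 = 3 m; q_4 = 0.55 × 1.12 × 3 = 1.848 m³/s
w_5 = (16.5 − 10.2)/2 = 3.15 m; q_5 = 0.61 × 1.11 × 3.15 = 2.133 m³/s
w_6 = (16.5 − 12.7)/2 = 1.9 m; q_6 = 0.39 × 0.32 × 1.9 = 0.2371 m³/s
Q = Σ qᵢ = 9.073 m³/s

9.07 m³/s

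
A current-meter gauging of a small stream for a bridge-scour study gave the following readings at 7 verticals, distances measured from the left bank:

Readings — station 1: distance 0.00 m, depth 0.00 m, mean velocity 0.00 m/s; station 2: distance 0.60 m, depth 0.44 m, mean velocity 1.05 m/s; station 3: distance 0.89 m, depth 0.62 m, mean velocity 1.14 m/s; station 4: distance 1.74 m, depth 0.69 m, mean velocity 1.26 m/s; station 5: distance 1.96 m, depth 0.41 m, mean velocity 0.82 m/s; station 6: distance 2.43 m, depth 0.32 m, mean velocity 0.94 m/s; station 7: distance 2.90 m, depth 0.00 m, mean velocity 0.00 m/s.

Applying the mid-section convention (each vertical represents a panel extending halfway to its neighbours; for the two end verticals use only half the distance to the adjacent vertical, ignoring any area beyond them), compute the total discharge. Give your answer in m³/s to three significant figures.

w_2 = (0.89 − 0.00)/2 = 0.445 m; q_2 = 1.05 × 0.44 × 0.445 = 0.2056 m³/s
w_3 = (1.74 − 0.60)/2 = 0.57 m; q_3 = 1.14 × 0.62 × 0.57 = 0.4029 m³/s
w_4 = (1.96 − 0.89)/2 = 0.535 m; q_4 = 1.26 × 0.69 × 0.535 = 0.4651 m³/s
w_5 = (2.43 − 1.74)/2 = 0.345 m; q_5 = 0.82 × 0.41 × 0.345 = 0.1160 m³/s
w_6 = (2.90 − 1.96)/2 = 0.47 m; q_6 = 0.94 × 0.32 × 0.47 = 0.1414 m³/s
Stations 1, 7 contribute zero (depth or velocity is 0).
Q = Σ qᵢ = 1.331 m³/s

1.33 m³/s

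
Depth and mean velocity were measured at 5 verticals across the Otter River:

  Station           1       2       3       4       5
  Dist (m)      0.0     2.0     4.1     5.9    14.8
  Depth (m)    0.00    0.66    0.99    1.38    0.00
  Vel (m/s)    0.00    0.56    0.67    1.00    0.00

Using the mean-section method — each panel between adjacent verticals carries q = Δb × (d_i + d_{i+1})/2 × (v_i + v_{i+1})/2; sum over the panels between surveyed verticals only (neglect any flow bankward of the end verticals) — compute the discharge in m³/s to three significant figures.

Panel 1-2: Δb = 2 m, d̄ = (0.00+0.66)/2 = 0.33, v̄ = (0.00+0.56)/2 = 0.28 → q = 2×0.33×0.28 = 0.1848 m³/s
Panel 2-3: Δb = 2.1 m, d̄ = (0.66+0.99)/2 = 0.825, v̄ = (0.56+0.67)/2 = 0.615 → q = 2.1×0.825×0.615 = 1.065 m³/s
Panel 3-4: Δb = 1.8 m, d̄ = (0.99+1.38)/2 = 1.185, v̄ = (0.67+1.00)/2 = 0.835 → q = 1.8×1.185×0.835 = 1.781 m³/s
Panel 4-5: Δb = 8.9 m, d̄ = (1.38+0.00)/2 = 0.69, v̄ = (1.00+0.00)/2 = 0.5 → q = 8.9×0.69×0.5 = 3.071 m³/s
Q = Σ q = 6.102 m³/s

6.10 m³/s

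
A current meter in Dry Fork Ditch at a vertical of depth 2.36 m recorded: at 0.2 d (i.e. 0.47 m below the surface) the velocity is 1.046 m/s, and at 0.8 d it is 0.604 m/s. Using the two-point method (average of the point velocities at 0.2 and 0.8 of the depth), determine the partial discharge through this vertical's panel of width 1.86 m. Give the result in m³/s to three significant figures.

v̄ = (1.046 + 0.604) / 2 = 0.8250 m/s
q = v̄ × d × w = 0.8250 × 2.36 × 1.86 = 3.621 m³/s

3.62 m³/s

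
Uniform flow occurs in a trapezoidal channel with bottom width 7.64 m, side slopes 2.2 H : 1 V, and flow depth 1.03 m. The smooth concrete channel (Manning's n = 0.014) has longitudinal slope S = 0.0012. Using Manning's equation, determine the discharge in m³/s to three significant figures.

A = (b + z·y)·y = (7.64 + 2.2×1.03)×1.03 = 10.20 m²
P = b + 2y√(1+z²) = 7.64 + 2×1.03×√(1+2.2²) = 12.62 m
R = A/P = 10.20/12.62 = 0.8086 m
Q = (1/n)·A·R^(2/3)·S^(1/2) = (1/0.014) × 10.20 × 0.8086^(2/3) × 0.0012^(1/2) = 21.91 m³/s

21.9 m³/s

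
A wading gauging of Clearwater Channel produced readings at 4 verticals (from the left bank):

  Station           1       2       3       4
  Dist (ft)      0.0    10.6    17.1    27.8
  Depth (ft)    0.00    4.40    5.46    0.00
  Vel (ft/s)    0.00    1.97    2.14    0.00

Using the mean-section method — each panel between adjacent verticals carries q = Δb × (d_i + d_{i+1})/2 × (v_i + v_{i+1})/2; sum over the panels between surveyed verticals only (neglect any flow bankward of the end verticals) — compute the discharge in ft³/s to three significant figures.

Panel 1-2: Δb = 10.6 ft, d̄ = (0.00+4.40)/2 = 2.2, v̄ = (0.00+1.97)/2 = 0.985 → q = 10.6×2.2×0.985 = 22.97 ft³/s
Panel 2-3: Δb = 6.5 ft, d̄ = (4.40+5.46)/2 = 4.93, v̄ = (1.97+2.14)/2 = 2.055 → q = 6.5×4.93×2.055 = 65.85 ft³/s
Panel 3-4: Δb = 10.7 ft, d̄ = (5.46+0.00)/2 = 2.73, v̄ = (2.14+0.00)/2 = 1.07 → q = 10.7×2.73×1.07 = 31.26 ft³/s
Q = Σ q = 120.1 ft³/s

120 ft³/s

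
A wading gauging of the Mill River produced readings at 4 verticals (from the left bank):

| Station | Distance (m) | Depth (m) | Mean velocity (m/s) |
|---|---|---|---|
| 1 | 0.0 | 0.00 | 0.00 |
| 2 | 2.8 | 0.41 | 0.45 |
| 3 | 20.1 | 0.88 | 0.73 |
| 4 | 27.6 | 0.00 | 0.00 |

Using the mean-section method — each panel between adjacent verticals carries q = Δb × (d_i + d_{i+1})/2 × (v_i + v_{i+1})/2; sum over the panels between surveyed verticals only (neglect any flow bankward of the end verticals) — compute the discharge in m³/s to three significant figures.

7.92 m³/s

Panel 1-2: Δb = 2.8 m, d̄ = (0.00+0.41)/2 = 0.205, v̄ = (0.00+0.45)/2 = 0.225 → q = 2.8×0.205×0.225 = 0.1292 m³/s
Panel 2-3: Δb = 17.3 m, d̄ = (0.41+0.88)/2 = 0.645, v̄ = (0.45+0.73)/2 = 0.59 → q = 17.3×0.645×0.59 = 6.584 m³/s
Panel 3-4: Δb = 7.5 m, d̄ = (0.88+0.00)/2 = 0.44, v̄ = (0.73+0.00)/2 = 0.365 → q = 7.5×0.44×0.365 = 1.205 m³/s
Q = Σ q = 7.917 m³/s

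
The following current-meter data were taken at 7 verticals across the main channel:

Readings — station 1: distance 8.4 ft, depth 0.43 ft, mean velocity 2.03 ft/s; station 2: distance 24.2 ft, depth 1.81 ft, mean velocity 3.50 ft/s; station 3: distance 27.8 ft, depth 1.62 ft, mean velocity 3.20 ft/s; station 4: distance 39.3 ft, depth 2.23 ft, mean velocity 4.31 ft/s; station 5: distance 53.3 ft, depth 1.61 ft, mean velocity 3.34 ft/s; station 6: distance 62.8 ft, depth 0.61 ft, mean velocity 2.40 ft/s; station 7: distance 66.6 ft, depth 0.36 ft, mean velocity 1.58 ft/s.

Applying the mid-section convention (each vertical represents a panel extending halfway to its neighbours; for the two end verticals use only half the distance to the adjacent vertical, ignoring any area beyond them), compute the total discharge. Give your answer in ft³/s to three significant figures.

304 ft³/s

w_1 = (24.2 − 8.4)/2 = 7.9 ft; q_1 = 2.03 × 0.43 × 7.9 = 6.896 ft³/s
w_2 = (27.8 − 8.4)/2 = 9.7 ft; q_2 = 3.50 × 1.81 × 9.7 = 61.45 ft³/s
w_3 = (39.3 − 24.2)/2 = 7.55 ft; q_3 = 3.20 × 1.62 × 7.55 = 39.14 ft³/s
w_4 = (53.3 − 27.8)/2 = 12.75 ft; q_4 = 4.31 × 2.23 × 12.75 = 122.5 ft³/s
w_5 = (62.8 − 39.3)/2 = 11.75 ft; q_5 = 3.34 × 1.61 × 11.75 = 63.18 ft³/s
w_6 = (66.6 − 53.3)/2 = 6.65 ft; q_6 = 2.40 × 0.61 × 6.65 = 9.736 ft³/s
w_7 = (66.6 − 62.8)/2 = 1.9 ft; q_7 = 1.58 × 0.36 × 1.9 = 1.081 ft³/s
Q = Σ qᵢ = 304.0 ft³/s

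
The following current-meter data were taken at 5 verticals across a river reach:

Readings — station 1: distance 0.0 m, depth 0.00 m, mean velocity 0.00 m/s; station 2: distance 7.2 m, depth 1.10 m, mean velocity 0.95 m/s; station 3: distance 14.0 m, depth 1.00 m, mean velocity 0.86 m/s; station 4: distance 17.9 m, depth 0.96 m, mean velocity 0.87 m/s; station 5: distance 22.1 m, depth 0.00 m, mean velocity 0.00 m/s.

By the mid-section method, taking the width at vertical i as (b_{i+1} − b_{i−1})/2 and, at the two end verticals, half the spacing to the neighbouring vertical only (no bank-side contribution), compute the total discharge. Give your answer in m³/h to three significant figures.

w_2 = (14.0 − 0.0)/2 = 7 m; q_2 = 0.95 × 1.10 × 7 = 7.315 m³/s
w_3 = (17.9 − 7.2)/2 = 5.35 m; q_3 = 0.86 × 1.00 × 5.35 = 4.601 m³/s
w_4 = (22.1 − 14.0)/2 = 4.05 m; q_4 = 0.87 × 0.96 × 4.05 = 3.383 m³/s
Stations 1, 5 contribute zero (depth or velocity is 0).
Q = Σ qᵢ = 15.30 m³/s
= 15.30 × 3600 = 55070 m³/h

55100 m³/h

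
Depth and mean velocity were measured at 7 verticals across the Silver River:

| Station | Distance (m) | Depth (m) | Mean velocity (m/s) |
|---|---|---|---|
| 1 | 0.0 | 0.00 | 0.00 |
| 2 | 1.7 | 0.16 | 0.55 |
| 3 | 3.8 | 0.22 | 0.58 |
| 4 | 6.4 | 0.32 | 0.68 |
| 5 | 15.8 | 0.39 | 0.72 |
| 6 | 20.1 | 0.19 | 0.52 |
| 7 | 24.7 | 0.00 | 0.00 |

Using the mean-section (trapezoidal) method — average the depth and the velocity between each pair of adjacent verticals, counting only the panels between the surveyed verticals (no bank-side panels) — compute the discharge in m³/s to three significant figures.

3.93 m³/s

Panel 1-2: Δb = 1.7 m, d̄ = (0.00+0.16)/2 = 0.08, v̄ = (0.00+0.55)/2 = 0.275 → q = 1.7×0.08×0.275 = 0.03740 m³/s
Panel 2-3: Δb = 2.1 m, d̄ = (0.16+0.22)/2 = 0.19, v̄ = (0.55+0.58)/2 = 0.565 → q = 2.1×0.19×0.565 = 0.2254 m³/s
Panel 3-4: Δb = 2.6 m, d̄ = (0.22+0.32)/2 = 0.27, v̄ = (0.58+0.68)/2 = 0.63 → q = 2.6×0.27×0.63 = 0.4423 m³/s
Panel 4-5: Δb = 9.4 m, d̄ = (0.32+0.39)/2 = 0.355, v̄ = (0.68+0.72)/2 = 0.7 → q = 9.4×0.355×0.7 = 2.336 m³/s
Panel 5-6: Δb = 4.3 m, d̄ = (0.39+0.19)/2 = 0.29, v̄ = (0.72+0.52)/2 = 0.62 → q = 4.3×0.29×0.62 = 0.7731 m³/s
Panel 6-7: Δb = 4.6 m, d̄ = (0.19+0.00)/2 = 0.095, v̄ = (0.52+0.00)/2 = 0.26 → q = 4.6×0.095×0.26 = 0.1136 m³/s
Q = Σ q = 3.928 m³/s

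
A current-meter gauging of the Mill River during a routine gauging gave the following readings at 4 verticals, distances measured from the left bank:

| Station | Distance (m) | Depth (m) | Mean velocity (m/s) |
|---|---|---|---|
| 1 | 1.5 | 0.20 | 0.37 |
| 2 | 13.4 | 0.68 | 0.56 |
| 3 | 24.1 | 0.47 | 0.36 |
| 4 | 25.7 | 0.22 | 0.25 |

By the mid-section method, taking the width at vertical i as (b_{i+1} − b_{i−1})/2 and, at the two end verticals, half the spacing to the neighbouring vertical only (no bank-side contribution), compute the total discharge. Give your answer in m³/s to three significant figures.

5.83 m³/s

w_1 = (13.4 − 1.5)/2 = 5.95 m; q_1 = 0.37 × 0.20 × 5.95 = 0.4403 m³/s
w_2 = (24.1 − 1.5)/2 = 11.3 m; q_2 = 0.56 × 0.68 × 11.3 = 4.303 m³/s
w_3 = (25.7 − 13.4)/2 = 6.15 m; q_3 = 0.36 × 0.47 × 6.15 = 1.041 m³/s
w_4 = (25.7 − 24.1)/2 = 0.8 m; q_4 = 0.25 × 0.22 × 0.8 = 0.04400 m³/s
Q = Σ qᵢ = 5.828 m³/s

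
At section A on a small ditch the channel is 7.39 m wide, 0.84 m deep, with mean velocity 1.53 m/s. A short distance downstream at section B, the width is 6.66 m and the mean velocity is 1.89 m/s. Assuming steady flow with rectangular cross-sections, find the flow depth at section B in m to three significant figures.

Q = A₁V₁ = (7.39×0.84) × 1.53 = 9.498 m³/s
d₂ = Q/(b₂ V₂) = 9.498/(6.66×1.89) = 0.7545 m

0.755 m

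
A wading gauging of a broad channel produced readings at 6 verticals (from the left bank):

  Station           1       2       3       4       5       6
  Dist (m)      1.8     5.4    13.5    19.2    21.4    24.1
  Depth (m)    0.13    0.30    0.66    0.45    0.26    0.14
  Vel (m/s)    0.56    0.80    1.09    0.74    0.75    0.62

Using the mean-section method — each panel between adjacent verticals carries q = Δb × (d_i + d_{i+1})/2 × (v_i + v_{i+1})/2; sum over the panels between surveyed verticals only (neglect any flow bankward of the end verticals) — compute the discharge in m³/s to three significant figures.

Panel 1-2: Δb = 3.6 m, d̄ = (0.13+0.30)/2 = 0.215, v̄ = (0.56+0.80)/2 = 0.68 → q = 3.6×0.215×0.68 = 0.5263 m³/s
Panel 2-3: Δb = 8.1 m, d̄ = (0.30+0.66)/2 = 0.48, v̄ = (0.80+1.09)/2 = 0.945 → q = 8.1×0.48×0.945 = 3.674 m³/s
Panel 3-4: Δb = 5.7 m, d̄ = (0.66+0.45)/2 = 0.555, v̄ = (1.09+0.74)/2 = 0.915 → q = 5.7×0.555×0.915 = 2.895 m³/s
Panel 4-5: Δb = 2.2 m, d̄ = (0.45+0.26)/2 = 0.355, v̄ = (0.74+0.75)/2 = 0.745 → q = 2.2×0.355×0.745 = 0.5818 m³/s
Panel 5-6: Δb = 2.7 m, d̄ = (0.26+0.14)/2 = 0.2, v̄ = (0.75+0.62)/2 = 0.685 → q = 2.7×0.2×0.685 = 0.3699 m³/s
Q = Σ q = 8.047 m³/s

8.05 m³/s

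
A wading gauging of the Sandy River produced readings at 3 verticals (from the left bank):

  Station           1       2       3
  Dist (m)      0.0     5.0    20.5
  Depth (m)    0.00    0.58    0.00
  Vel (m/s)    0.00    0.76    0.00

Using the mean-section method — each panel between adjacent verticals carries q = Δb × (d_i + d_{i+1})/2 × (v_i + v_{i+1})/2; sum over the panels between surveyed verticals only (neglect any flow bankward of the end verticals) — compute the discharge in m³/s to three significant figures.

Panel 1-2: Δb = 5 m, d̄ = (0.00+0.58)/2 = 0.29, v̄ = (0.00+0.76)/2 = 0.38 → q = 5×0.29×0.38 = 0.5510 m³/s
Panel 2-3: Δb = 15.5 m, d̄ = (0.58+0.00)/2 = 0.29, v̄ = (0.76+0.00)/2 = 0.38 → q = 15.5×0.29×0.38 = 1.708 m³/s
Q = Σ q = 2.259 m³/s

2.26 m³/s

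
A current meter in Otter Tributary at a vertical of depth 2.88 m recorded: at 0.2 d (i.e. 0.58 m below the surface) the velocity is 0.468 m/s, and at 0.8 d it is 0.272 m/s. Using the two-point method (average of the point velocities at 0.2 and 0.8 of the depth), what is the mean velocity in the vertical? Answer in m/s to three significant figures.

v̄ = (0.468 + 0.272) / 2 = 0.3700 m/s

0.370 m/s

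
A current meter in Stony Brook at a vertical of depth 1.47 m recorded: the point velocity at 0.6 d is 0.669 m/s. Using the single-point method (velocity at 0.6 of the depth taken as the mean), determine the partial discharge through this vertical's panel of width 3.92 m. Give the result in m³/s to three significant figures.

3.86 m³/s

v̄ = v₀.₆ = 0.669 m/s
q = v̄ × d × w = 0.6690 × 1.47 × 3.92 = 3.855 m³/s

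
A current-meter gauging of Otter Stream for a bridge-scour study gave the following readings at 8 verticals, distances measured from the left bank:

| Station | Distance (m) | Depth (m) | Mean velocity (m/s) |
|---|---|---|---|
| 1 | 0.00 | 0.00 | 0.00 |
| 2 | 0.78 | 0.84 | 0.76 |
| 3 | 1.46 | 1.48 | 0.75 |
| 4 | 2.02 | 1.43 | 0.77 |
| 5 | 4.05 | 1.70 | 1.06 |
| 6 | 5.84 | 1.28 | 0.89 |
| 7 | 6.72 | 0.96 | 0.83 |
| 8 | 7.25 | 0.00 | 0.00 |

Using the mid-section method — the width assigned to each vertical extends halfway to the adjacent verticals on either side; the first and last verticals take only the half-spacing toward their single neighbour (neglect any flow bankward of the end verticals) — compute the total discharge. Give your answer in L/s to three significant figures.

8100 L/s

w_2 = (1.46 − 0.00)/2 = 0.73 m; q_2 = 0.76 × 0.84 × 0.73 = 0.4660 m³/s
w_3 = (2.02 − 0.78)/2 = 0.62 m; q_3 = 0.75 × 1.48 × 0.62 = 0.6882 m³/s
w_4 = (4.05 − 1.46)/2 = 1.295 m; q_4 = 0.77 × 1.43 × 1.295 = 1.426 m³/s
w_5 = (5.84 − 2.02)/2 = 1.91 m; q_5 = 1.06 × 1.70 × 1.91 = 3.442 m³/s
w_6 = (6.72 − 4.05)/2 = 1.335 m; q_6 = 0.89 × 1.28 × 1.335 = 1.521 m³/s
w_7 = (7.25 − 5.84)/2 = 0.705 m; q_7 = 0.83 × 0.96 × 0.705 = 0.5617 m³/s
Stations 1, 8 contribute zero (depth or velocity is 0).
Q = Σ qᵢ = 8.105 m³/s
= 8.105 × 1000 = 8105 L/s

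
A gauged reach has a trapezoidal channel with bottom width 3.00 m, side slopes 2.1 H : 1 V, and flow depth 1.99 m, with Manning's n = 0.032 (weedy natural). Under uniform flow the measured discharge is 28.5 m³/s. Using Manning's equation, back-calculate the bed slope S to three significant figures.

0.00332

A = (b + z·y)·y = (3.00 + 2.1×1.99)×1.99 = 14.29 m²
P = b + 2y√(1+z²) = 3.00 + 2×1.99×√(1+2.1²) = 12.26 m
R = A/P = 14.29/12.26 = 1.166 m
S = (Q·n / (1·A·R^(2/3)))² = (28.5×0.032 / (1×14.29×1.108))² = 0.003322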